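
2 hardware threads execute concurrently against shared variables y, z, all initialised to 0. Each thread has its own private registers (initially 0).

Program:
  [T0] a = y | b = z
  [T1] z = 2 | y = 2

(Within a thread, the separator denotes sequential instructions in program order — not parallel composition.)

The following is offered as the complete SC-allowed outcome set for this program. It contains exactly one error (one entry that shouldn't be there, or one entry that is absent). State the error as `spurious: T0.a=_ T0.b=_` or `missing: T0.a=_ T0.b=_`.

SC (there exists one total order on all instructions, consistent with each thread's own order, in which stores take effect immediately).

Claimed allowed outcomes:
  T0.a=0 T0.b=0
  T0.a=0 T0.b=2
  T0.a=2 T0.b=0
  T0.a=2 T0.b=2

spurious: T0.a=2 T0.b=0

outcome vector order: (T0.a,T0.b)
SC (3): 0/0 0/2 2/2
claimed∖SC = {2/0}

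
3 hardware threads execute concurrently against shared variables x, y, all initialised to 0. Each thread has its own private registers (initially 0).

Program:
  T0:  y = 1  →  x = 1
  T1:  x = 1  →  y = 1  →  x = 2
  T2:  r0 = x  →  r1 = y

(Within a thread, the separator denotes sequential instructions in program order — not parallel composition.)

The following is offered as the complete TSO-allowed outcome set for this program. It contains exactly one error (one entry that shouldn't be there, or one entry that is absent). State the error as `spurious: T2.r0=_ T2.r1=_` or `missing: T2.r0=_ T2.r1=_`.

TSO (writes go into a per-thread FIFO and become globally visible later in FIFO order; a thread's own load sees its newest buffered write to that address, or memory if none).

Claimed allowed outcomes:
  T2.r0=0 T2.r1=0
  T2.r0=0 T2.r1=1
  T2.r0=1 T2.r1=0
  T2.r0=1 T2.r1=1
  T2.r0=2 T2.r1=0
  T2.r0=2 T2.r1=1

outcome vector order: (T2.r0,T2.r1)
under TSO → 00; 01; 10; 11; 21
claimed∖TSO = {20}

spurious: T2.r0=2 T2.r1=0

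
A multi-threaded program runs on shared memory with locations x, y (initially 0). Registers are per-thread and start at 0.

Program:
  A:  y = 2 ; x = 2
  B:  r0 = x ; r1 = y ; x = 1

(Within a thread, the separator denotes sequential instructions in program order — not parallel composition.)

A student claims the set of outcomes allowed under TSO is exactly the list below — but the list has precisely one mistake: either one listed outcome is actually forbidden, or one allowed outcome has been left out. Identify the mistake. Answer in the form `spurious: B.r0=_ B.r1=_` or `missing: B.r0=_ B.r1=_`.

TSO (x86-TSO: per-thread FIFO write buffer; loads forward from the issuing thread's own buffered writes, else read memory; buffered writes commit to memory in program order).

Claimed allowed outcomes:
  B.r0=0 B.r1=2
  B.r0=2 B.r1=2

outcome vector order: (B.r0,B.r1)
TSO: 3 outcomes — {00; 02; 22}
TSO∖claimed = {00}

missing: B.r0=0 B.r1=0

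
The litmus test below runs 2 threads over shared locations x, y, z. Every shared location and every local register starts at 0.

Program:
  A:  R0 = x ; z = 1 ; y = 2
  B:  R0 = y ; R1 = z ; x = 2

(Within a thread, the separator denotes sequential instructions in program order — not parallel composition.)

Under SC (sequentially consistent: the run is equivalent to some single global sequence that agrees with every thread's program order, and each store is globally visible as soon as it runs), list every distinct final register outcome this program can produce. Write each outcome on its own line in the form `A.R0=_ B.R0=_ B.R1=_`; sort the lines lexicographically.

A.R0=0 B.R0=0 B.R1=0
A.R0=0 B.R0=0 B.R1=1
A.R0=0 B.R0=2 B.R1=1
A.R0=2 B.R0=0 B.R1=0

outcome vector order: (A.R0,B.R0,B.R1)
|SC outcomes| = 4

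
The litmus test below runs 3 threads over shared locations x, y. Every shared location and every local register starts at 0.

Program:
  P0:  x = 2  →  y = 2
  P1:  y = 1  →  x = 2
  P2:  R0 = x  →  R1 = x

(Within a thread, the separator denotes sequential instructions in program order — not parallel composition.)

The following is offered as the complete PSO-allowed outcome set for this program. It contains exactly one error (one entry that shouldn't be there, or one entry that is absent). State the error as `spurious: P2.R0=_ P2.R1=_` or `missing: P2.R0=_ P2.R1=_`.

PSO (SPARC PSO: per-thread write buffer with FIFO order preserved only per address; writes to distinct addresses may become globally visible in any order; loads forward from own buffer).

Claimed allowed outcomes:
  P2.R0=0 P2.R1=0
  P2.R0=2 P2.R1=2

outcome vector order: (P2.R0,P2.R1)
under PSO → <0 0>; <0 2>; <2 2>
PSO∖claimed = {<0 2>}

missing: P2.R0=0 P2.R1=2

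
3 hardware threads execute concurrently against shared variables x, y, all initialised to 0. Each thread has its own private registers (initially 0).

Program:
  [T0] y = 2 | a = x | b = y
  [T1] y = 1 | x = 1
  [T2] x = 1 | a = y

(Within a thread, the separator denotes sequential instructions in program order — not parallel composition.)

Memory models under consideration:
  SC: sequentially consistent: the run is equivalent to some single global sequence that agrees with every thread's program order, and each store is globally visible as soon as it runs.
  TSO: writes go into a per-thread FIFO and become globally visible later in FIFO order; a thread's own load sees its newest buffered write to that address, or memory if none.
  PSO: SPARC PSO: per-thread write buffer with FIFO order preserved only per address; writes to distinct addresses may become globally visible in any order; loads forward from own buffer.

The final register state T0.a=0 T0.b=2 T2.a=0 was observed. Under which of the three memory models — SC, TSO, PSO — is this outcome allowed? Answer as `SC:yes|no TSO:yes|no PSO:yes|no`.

outcome vector order: (T0.a,T0.b,T2.a)
SC (10): 011 012 021 022 110 111 112 120 121 122
TSO (12): 010 011 012 020 021 022 110 111 112 120 121 122
PSO (12): 010 011 012 020 021 022 110 111 112 120 121 122
target 020 ∈ {TSO,PSO}

SC:no TSO:yes PSO:yes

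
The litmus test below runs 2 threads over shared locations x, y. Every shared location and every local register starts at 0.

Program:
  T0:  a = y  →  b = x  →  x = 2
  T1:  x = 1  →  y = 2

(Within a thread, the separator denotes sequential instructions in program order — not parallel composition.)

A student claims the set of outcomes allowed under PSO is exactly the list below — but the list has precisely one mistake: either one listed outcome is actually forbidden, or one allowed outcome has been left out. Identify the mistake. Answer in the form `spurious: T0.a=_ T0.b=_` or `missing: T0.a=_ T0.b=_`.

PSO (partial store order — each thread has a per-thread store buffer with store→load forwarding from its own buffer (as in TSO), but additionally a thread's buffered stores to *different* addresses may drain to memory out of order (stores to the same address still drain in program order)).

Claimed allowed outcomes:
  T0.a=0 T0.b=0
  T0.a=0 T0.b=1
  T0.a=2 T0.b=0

outcome vector order: (T0.a,T0.b)
PSO: 4 outcomes — {0/0; 0/1; 2/0; 2/1}
PSO∖claimed = {2/1}

missing: T0.a=2 T0.b=1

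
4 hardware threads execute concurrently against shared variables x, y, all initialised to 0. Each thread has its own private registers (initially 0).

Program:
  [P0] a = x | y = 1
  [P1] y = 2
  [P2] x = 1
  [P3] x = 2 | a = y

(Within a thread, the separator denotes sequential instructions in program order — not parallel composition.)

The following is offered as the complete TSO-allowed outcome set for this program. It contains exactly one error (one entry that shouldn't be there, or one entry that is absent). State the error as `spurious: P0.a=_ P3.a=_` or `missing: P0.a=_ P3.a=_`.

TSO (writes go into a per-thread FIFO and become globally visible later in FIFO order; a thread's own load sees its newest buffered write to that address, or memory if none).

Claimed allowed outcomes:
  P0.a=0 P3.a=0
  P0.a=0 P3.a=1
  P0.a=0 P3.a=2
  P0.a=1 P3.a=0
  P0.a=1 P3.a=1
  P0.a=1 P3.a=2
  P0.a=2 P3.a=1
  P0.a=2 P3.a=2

missing: P0.a=2 P3.a=0

outcome vector order: (P0.a,P3.a)
TSO (9): (0,0); (0,1); (0,2); (1,0); (1,1); (1,2); (2,0); (2,1); (2,2)
TSO∖claimed = {(2,0)}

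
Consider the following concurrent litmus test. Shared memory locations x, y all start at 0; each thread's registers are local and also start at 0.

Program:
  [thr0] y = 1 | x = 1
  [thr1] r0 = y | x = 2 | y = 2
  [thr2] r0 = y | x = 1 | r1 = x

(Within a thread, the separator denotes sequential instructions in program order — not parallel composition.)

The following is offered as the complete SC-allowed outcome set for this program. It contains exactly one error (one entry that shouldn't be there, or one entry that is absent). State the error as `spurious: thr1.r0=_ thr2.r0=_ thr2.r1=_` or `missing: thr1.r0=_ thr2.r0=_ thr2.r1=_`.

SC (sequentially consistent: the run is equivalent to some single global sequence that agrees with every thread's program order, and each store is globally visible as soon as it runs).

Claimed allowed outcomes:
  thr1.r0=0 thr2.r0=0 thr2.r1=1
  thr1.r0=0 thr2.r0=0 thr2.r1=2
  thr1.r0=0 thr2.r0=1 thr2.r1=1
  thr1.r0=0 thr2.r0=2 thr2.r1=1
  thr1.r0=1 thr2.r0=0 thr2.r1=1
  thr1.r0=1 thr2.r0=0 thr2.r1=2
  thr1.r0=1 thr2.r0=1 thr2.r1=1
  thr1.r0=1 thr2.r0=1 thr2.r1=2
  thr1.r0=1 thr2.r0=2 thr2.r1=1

outcome vector order: (thr1.r0,thr2.r0,thr2.r1)
under SC → <0 0 1> <0 0 2> <0 1 1> <0 1 2> <0 2 1> <1 0 1> <1 0 2> <1 1 1> <1 1 2> <1 2 1>
SC∖claimed = {<0 1 2>}

missing: thr1.r0=0 thr2.r0=1 thr2.r1=2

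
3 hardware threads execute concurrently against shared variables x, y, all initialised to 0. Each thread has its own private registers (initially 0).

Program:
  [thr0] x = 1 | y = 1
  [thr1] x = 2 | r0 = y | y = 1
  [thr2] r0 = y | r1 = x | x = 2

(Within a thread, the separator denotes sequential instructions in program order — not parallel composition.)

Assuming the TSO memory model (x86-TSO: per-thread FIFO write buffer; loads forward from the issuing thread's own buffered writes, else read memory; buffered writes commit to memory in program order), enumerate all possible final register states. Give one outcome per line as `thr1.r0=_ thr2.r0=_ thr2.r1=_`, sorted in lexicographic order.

outcome vector order: (thr1.r0,thr2.r0,thr2.r1)
|TSO outcomes| = 10

thr1.r0=0 thr2.r0=0 thr2.r1=0
thr1.r0=0 thr2.r0=0 thr2.r1=1
thr1.r0=0 thr2.r0=0 thr2.r1=2
thr1.r0=0 thr2.r0=1 thr2.r1=1
thr1.r0=0 thr2.r0=1 thr2.r1=2
thr1.r0=1 thr2.r0=0 thr2.r1=0
thr1.r0=1 thr2.r0=0 thr2.r1=1
thr1.r0=1 thr2.r0=0 thr2.r1=2
thr1.r0=1 thr2.r0=1 thr2.r1=1
thr1.r0=1 thr2.r0=1 thr2.r1=2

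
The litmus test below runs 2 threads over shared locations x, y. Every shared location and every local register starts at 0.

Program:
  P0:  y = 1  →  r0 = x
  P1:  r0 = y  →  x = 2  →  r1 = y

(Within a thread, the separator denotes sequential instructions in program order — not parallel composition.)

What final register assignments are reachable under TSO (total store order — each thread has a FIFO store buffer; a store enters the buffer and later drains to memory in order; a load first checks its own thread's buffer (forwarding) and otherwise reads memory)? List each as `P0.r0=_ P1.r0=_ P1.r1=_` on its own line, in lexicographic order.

outcome vector order: (P0.r0,P1.r0,P1.r1)
|TSO outcomes| = 6

P0.r0=0 P1.r0=0 P1.r1=0
P0.r0=0 P1.r0=0 P1.r1=1
P0.r0=0 P1.r0=1 P1.r1=1
P0.r0=2 P1.r0=0 P1.r1=0
P0.r0=2 P1.r0=0 P1.r1=1
P0.r0=2 P1.r0=1 P1.r1=1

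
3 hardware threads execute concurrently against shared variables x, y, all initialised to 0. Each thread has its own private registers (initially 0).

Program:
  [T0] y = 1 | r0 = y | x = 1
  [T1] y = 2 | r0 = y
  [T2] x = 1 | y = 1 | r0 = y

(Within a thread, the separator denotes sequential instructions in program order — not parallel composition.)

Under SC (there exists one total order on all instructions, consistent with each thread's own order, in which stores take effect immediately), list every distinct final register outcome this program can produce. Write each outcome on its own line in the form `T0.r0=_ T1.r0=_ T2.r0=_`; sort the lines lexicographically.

T0.r0=1 T1.r0=1 T2.r0=1
T0.r0=1 T1.r0=1 T2.r0=2
T0.r0=1 T1.r0=2 T2.r0=1
T0.r0=1 T1.r0=2 T2.r0=2
T0.r0=2 T1.r0=1 T2.r0=1
T0.r0=2 T1.r0=2 T2.r0=1
T0.r0=2 T1.r0=2 T2.r0=2

outcome vector order: (T0.r0,T1.r0,T2.r0)
|SC outcomes| = 7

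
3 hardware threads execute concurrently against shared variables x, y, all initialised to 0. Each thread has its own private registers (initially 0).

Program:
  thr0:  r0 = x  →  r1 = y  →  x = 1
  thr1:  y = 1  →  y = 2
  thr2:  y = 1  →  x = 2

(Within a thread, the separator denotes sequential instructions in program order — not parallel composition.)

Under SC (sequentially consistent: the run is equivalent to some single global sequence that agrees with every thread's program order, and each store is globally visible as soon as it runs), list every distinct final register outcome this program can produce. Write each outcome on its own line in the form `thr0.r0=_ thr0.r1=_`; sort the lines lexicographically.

thr0.r0=0 thr0.r1=0
thr0.r0=0 thr0.r1=1
thr0.r0=0 thr0.r1=2
thr0.r0=2 thr0.r1=1
thr0.r0=2 thr0.r1=2

outcome vector order: (thr0.r0,thr0.r1)
|SC outcomes| = 5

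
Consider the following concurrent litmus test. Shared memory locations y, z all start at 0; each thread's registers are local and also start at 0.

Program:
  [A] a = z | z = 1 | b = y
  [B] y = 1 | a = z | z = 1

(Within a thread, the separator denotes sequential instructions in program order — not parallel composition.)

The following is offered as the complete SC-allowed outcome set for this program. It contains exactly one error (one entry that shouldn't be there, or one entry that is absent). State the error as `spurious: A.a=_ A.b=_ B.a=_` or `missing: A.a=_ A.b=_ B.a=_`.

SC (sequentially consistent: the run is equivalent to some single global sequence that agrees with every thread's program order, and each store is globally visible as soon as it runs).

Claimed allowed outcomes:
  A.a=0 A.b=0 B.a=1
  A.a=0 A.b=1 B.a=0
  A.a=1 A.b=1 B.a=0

outcome vector order: (A.a,A.b,B.a)
[SC] allowed = {001, 010, 011, 110}
SC∖claimed = {011}

missing: A.a=0 A.b=1 B.a=1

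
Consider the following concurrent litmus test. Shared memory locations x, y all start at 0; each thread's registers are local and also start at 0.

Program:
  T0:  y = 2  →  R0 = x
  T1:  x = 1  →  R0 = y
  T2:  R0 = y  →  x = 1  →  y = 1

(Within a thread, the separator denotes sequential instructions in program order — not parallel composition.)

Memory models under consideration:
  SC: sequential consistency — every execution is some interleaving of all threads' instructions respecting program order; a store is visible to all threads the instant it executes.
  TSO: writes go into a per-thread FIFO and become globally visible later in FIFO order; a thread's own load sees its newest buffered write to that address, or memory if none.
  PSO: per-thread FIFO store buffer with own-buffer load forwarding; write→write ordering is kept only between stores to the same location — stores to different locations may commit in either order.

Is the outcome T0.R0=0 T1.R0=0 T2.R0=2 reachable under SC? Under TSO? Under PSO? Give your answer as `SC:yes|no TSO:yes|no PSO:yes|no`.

outcome vector order: (T0.R0,T1.R0,T2.R0)
SC: 10 outcomes — {0/1/0 0/1/2 0/2/0 0/2/2 1/0/0 1/0/2 1/1/0 1/1/2 1/2/0 1/2/2}
TSO: 12 outcomes — {0/0/0 0/0/2 0/1/0 0/1/2 0/2/0 0/2/2 1/0/0 1/0/2 1/1/0 1/1/2 1/2/0 1/2/2}
PSO: 12 outcomes — {0/0/0 0/0/2 0/1/0 0/1/2 0/2/0 0/2/2 1/0/0 1/0/2 1/1/0 1/1/2 1/2/0 1/2/2}
target 0/0/2 ∈ {TSO,PSO}

SC:no TSO:yes PSO:yes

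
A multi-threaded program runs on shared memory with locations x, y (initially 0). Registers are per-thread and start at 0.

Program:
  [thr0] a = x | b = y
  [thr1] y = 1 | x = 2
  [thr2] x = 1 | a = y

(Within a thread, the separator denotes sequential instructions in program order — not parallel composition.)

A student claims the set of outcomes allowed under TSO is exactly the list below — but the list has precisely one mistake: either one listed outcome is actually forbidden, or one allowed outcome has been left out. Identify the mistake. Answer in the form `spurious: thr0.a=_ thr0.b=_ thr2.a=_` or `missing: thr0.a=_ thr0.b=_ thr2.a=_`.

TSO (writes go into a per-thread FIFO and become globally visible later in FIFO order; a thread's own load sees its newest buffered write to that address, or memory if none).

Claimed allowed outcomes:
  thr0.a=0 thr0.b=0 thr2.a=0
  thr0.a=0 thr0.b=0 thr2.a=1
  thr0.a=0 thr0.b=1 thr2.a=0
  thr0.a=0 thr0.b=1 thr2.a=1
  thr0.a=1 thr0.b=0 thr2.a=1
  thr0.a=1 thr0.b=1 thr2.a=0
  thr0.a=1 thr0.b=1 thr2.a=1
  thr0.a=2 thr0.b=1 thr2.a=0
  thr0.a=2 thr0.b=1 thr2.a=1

missing: thr0.a=1 thr0.b=0 thr2.a=0

outcome vector order: (thr0.a,thr0.b,thr2.a)
TSO (10): (0,0,0); (0,0,1); (0,1,0); (0,1,1); (1,0,0); (1,0,1); (1,1,0); (1,1,1); (2,1,0); (2,1,1)
TSO∖claimed = {(1,0,0)}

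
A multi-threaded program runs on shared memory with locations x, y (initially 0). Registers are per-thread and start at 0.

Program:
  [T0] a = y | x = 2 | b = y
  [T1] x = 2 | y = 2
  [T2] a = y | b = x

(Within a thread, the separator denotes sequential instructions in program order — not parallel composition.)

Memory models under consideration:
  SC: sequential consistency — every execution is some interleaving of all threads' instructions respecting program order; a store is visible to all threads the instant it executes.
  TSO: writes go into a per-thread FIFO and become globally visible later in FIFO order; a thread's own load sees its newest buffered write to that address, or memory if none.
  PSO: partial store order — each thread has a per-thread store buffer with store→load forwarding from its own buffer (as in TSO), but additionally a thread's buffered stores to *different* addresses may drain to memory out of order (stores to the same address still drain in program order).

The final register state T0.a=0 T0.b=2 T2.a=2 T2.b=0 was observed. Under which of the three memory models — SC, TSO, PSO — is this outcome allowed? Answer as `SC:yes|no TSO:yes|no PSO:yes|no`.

SC:no TSO:no PSO:yes

outcome vector order: (T0.a,T0.b,T2.a,T2.b)
SC (9): 0/0/0/0; 0/0/0/2; 0/0/2/2; 0/2/0/0; 0/2/0/2; 0/2/2/2; 2/2/0/0; 2/2/0/2; 2/2/2/2
TSO (9): 0/0/0/0; 0/0/0/2; 0/0/2/2; 0/2/0/0; 0/2/0/2; 0/2/2/2; 2/2/0/0; 2/2/0/2; 2/2/2/2
PSO (12): 0/0/0/0; 0/0/0/2; 0/0/2/0; 0/0/2/2; 0/2/0/0; 0/2/0/2; 0/2/2/0; 0/2/2/2; 2/2/0/0; 2/2/0/2; 2/2/2/0; 2/2/2/2
target 0/2/2/0 ∈ {PSO}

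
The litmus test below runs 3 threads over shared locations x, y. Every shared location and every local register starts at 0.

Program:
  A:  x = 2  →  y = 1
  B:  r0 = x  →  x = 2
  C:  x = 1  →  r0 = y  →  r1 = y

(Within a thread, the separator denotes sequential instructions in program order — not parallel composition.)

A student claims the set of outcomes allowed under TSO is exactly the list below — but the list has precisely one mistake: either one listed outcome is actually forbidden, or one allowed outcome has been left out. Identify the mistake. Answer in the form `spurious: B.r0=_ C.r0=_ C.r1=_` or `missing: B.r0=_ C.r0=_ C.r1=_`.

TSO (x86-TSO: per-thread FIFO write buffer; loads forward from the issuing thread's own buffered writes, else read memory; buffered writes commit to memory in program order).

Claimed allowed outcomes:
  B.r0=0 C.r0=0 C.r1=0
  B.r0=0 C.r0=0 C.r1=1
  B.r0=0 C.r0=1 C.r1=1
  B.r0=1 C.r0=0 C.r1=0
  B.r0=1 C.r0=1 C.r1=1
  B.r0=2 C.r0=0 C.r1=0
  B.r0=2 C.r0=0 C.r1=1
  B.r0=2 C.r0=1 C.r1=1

outcome vector order: (B.r0,C.r0,C.r1)
[TSO] allowed = {0/0/0; 0/0/1; 0/1/1; 1/0/0; 1/0/1; 1/1/1; 2/0/0; 2/0/1; 2/1/1}
TSO∖claimed = {1/0/1}

missing: B.r0=1 C.r0=0 C.r1=1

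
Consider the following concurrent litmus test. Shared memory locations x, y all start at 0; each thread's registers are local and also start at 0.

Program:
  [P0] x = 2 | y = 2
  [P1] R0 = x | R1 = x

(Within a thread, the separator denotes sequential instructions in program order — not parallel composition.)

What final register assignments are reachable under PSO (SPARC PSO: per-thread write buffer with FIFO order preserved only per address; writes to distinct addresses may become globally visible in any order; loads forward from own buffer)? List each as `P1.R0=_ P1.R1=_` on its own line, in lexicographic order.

outcome vector order: (P1.R0,P1.R1)
|PSO outcomes| = 3

P1.R0=0 P1.R1=0
P1.R0=0 P1.R1=2
P1.R0=2 P1.R1=2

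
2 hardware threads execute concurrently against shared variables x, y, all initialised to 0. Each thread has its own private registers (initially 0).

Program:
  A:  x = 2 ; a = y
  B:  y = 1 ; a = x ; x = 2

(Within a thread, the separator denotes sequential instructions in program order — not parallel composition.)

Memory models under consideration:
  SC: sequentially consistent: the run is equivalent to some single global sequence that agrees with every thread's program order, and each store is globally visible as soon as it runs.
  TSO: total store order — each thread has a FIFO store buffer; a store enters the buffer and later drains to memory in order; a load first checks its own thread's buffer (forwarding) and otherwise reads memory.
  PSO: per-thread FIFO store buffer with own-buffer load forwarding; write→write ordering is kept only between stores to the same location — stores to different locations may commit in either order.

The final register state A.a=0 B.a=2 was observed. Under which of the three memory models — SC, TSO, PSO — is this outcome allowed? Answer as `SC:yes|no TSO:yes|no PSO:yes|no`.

SC:yes TSO:yes PSO:yes

outcome vector order: (A.a,B.a)
SC (3): 0/2, 1/0, 1/2
TSO (4): 0/0, 0/2, 1/0, 1/2
PSO (4): 0/0, 0/2, 1/0, 1/2
target 0/2 ∈ {SC,TSO,PSO}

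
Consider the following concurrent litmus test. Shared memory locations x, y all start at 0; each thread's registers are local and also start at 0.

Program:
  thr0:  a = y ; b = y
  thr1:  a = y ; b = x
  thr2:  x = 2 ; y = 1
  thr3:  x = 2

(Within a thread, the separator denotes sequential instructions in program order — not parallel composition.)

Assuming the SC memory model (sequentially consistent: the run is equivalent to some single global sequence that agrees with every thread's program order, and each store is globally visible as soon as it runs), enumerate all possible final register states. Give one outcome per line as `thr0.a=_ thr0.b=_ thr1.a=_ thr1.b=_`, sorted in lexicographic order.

outcome vector order: (thr0.a,thr0.b,thr1.a,thr1.b)
|SC outcomes| = 9

thr0.a=0 thr0.b=0 thr1.a=0 thr1.b=0
thr0.a=0 thr0.b=0 thr1.a=0 thr1.b=2
thr0.a=0 thr0.b=0 thr1.a=1 thr1.b=2
thr0.a=0 thr0.b=1 thr1.a=0 thr1.b=0
thr0.a=0 thr0.b=1 thr1.a=0 thr1.b=2
thr0.a=0 thr0.b=1 thr1.a=1 thr1.b=2
thr0.a=1 thr0.b=1 thr1.a=0 thr1.b=0
thr0.a=1 thr0.b=1 thr1.a=0 thr1.b=2
thr0.a=1 thr0.b=1 thr1.a=1 thr1.b=2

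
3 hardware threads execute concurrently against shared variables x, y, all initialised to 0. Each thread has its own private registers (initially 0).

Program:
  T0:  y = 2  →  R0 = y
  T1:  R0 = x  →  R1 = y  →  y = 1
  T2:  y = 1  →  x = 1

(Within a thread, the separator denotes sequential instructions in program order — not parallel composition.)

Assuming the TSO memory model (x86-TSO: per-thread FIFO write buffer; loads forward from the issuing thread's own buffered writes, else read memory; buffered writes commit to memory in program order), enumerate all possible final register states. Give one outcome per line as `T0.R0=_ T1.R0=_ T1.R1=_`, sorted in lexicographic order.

T0.R0=1 T1.R0=0 T1.R1=0
T0.R0=1 T1.R0=0 T1.R1=1
T0.R0=1 T1.R0=0 T1.R1=2
T0.R0=1 T1.R0=1 T1.R1=1
T0.R0=1 T1.R0=1 T1.R1=2
T0.R0=2 T1.R0=0 T1.R1=0
T0.R0=2 T1.R0=0 T1.R1=1
T0.R0=2 T1.R0=0 T1.R1=2
T0.R0=2 T1.R0=1 T1.R1=1
T0.R0=2 T1.R0=1 T1.R1=2

outcome vector order: (T0.R0,T1.R0,T1.R1)
|TSO outcomes| = 10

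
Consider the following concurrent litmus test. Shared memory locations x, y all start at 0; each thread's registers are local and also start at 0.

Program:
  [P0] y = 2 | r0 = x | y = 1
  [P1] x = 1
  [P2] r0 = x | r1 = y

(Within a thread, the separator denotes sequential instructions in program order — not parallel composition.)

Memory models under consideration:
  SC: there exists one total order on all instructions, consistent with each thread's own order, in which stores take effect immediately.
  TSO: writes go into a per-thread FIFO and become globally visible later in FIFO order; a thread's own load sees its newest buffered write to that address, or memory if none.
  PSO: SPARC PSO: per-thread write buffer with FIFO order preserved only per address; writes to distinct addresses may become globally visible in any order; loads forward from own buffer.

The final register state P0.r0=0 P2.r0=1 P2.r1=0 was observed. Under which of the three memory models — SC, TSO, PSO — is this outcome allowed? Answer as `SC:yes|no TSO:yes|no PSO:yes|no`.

outcome vector order: (P0.r0,P2.r0,P2.r1)
[SC] allowed = {(0,0,0), (0,0,1), (0,0,2), (0,1,1), (0,1,2), (1,0,0), (1,0,1), (1,0,2), (1,1,0), (1,1,1), (1,1,2)}
[TSO] allowed = {(0,0,0), (0,0,1), (0,0,2), (0,1,0), (0,1,1), (0,1,2), (1,0,0), (1,0,1), (1,0,2), (1,1,0), (1,1,1), (1,1,2)}
[PSO] allowed = {(0,0,0), (0,0,1), (0,0,2), (0,1,0), (0,1,1), (0,1,2), (1,0,0), (1,0,1), (1,0,2), (1,1,0), (1,1,1), (1,1,2)}
target (0,1,0) ∈ {TSO,PSO}

SC:no TSO:yes PSO:yes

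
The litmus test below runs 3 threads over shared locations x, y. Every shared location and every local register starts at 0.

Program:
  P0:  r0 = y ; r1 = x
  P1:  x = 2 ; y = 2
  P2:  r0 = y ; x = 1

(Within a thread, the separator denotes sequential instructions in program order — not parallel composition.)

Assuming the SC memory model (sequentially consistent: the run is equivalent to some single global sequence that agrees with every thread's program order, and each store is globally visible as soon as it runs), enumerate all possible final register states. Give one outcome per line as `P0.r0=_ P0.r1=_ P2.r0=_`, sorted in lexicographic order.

P0.r0=0 P0.r1=0 P2.r0=0
P0.r0=0 P0.r1=0 P2.r0=2
P0.r0=0 P0.r1=1 P2.r0=0
P0.r0=0 P0.r1=1 P2.r0=2
P0.r0=0 P0.r1=2 P2.r0=0
P0.r0=0 P0.r1=2 P2.r0=2
P0.r0=2 P0.r1=1 P2.r0=0
P0.r0=2 P0.r1=1 P2.r0=2
P0.r0=2 P0.r1=2 P2.r0=0
P0.r0=2 P0.r1=2 P2.r0=2

outcome vector order: (P0.r0,P0.r1,P2.r0)
|SC outcomes| = 10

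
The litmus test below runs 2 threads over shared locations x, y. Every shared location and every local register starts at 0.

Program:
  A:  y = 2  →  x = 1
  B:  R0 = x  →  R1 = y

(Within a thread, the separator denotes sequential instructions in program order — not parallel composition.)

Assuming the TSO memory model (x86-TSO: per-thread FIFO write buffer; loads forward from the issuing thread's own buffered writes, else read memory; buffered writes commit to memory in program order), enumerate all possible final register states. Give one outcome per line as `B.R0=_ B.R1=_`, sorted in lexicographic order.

outcome vector order: (B.R0,B.R1)
|TSO outcomes| = 3

B.R0=0 B.R1=0
B.R0=0 B.R1=2
B.R0=1 B.R1=2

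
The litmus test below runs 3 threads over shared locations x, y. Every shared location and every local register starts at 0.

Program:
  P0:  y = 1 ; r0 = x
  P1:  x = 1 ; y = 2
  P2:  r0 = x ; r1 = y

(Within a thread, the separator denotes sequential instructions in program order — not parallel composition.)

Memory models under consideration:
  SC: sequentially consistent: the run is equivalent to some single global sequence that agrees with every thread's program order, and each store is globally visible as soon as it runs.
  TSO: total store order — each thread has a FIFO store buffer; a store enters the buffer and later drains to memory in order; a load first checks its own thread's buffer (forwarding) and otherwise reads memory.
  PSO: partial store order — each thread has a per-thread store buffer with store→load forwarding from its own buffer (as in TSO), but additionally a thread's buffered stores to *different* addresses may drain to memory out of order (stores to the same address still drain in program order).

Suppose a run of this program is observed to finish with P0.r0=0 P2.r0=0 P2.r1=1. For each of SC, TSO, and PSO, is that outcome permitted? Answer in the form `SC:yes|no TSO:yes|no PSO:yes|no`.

SC:yes TSO:yes PSO:yes

outcome vector order: (P0.r0,P2.r0,P2.r1)
SC: 11 outcomes — {<0 0 0>, <0 0 1>, <0 0 2>, <0 1 1>, <0 1 2>, <1 0 0>, <1 0 1>, <1 0 2>, <1 1 0>, <1 1 1>, <1 1 2>}
TSO: 12 outcomes — {<0 0 0>, <0 0 1>, <0 0 2>, <0 1 0>, <0 1 1>, <0 1 2>, <1 0 0>, <1 0 1>, <1 0 2>, <1 1 0>, <1 1 1>, <1 1 2>}
PSO: 12 outcomes — {<0 0 0>, <0 0 1>, <0 0 2>, <0 1 0>, <0 1 1>, <0 1 2>, <1 0 0>, <1 0 1>, <1 0 2>, <1 1 0>, <1 1 1>, <1 1 2>}
target <0 0 1> ∈ {SC,TSO,PSO}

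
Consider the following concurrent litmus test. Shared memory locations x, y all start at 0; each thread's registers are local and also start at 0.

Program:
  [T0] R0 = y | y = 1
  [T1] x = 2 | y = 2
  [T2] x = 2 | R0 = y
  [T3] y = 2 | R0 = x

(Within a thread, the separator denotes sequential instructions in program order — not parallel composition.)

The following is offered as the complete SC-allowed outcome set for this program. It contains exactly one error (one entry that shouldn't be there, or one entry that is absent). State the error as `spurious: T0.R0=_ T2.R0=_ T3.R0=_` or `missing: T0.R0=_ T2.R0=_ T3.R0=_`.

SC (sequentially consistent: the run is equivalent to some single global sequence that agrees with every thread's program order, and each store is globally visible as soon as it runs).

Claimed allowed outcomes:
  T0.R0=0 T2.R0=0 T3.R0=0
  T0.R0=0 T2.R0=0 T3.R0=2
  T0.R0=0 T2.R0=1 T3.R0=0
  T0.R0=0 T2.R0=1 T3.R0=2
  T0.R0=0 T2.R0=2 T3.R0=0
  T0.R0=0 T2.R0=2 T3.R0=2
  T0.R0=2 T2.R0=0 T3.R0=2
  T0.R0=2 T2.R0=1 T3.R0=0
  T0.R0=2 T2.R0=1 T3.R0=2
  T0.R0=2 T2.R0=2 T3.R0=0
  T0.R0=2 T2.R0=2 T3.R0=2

outcome vector order: (T0.R0,T2.R0,T3.R0)
[SC] allowed = {0/0/2, 0/1/0, 0/1/2, 0/2/0, 0/2/2, 2/0/2, 2/1/0, 2/1/2, 2/2/0, 2/2/2}
claimed∖SC = {0/0/0}

spurious: T0.R0=0 T2.R0=0 T3.R0=0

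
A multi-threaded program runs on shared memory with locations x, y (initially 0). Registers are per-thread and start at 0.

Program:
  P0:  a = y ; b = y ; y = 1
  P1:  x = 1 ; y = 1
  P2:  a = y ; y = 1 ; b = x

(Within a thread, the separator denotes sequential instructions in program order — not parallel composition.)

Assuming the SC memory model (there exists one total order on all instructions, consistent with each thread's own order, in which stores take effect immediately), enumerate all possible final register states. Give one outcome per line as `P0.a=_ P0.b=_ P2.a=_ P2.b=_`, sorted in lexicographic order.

outcome vector order: (P0.a,P0.b,P2.a,P2.b)
|SC outcomes| = 10

P0.a=0 P0.b=0 P2.a=0 P2.b=0
P0.a=0 P0.b=0 P2.a=0 P2.b=1
P0.a=0 P0.b=0 P2.a=1 P2.b=0
P0.a=0 P0.b=0 P2.a=1 P2.b=1
P0.a=0 P0.b=1 P2.a=0 P2.b=0
P0.a=0 P0.b=1 P2.a=0 P2.b=1
P0.a=0 P0.b=1 P2.a=1 P2.b=1
P0.a=1 P0.b=1 P2.a=0 P2.b=0
P0.a=1 P0.b=1 P2.a=0 P2.b=1
P0.a=1 P0.b=1 P2.a=1 P2.b=1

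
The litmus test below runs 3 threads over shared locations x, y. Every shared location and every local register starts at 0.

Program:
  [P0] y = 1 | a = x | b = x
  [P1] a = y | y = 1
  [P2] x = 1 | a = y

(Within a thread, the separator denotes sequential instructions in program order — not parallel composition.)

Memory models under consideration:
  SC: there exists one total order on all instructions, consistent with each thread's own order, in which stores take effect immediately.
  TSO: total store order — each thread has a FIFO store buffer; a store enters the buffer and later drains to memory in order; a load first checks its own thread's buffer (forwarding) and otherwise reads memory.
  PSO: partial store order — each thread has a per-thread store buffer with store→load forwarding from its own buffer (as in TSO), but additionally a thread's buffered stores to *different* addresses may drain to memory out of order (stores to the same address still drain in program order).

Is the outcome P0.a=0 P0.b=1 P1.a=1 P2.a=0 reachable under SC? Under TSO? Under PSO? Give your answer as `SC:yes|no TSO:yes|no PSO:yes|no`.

SC:no TSO:yes PSO:yes

outcome vector order: (P0.a,P0.b,P1.a,P2.a)
under SC → 0/0/0/1 0/0/1/1 0/1/0/1 0/1/1/1 1/1/0/0 1/1/0/1 1/1/1/0 1/1/1/1
under TSO → 0/0/0/0 0/0/0/1 0/0/1/0 0/0/1/1 0/1/0/0 0/1/0/1 0/1/1/0 0/1/1/1 1/1/0/0 1/1/0/1 1/1/1/0 1/1/1/1
under PSO → 0/0/0/0 0/0/0/1 0/0/1/0 0/0/1/1 0/1/0/0 0/1/0/1 0/1/1/0 0/1/1/1 1/1/0/0 1/1/0/1 1/1/1/0 1/1/1/1
target 0/1/1/0 ∈ {TSO,PSO}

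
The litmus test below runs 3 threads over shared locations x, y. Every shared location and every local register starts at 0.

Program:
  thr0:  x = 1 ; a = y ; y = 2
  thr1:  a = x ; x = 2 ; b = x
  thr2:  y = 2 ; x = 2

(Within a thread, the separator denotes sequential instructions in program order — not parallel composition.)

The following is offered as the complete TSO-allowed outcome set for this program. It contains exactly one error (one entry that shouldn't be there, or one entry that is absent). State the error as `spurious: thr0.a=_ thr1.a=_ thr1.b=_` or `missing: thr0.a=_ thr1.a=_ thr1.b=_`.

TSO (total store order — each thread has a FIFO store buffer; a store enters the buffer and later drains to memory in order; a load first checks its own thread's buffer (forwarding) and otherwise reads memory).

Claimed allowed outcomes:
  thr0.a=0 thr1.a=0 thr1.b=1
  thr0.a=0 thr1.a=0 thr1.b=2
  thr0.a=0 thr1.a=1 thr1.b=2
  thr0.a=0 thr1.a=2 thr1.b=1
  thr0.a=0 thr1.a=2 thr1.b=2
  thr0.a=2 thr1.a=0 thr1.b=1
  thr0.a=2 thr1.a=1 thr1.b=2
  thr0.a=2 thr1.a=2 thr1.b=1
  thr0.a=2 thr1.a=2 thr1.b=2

missing: thr0.a=2 thr1.a=0 thr1.b=2

outcome vector order: (thr0.a,thr1.a,thr1.b)
[TSO] allowed = {0/0/1; 0/0/2; 0/1/2; 0/2/1; 0/2/2; 2/0/1; 2/0/2; 2/1/2; 2/2/1; 2/2/2}
TSO∖claimed = {2/0/2}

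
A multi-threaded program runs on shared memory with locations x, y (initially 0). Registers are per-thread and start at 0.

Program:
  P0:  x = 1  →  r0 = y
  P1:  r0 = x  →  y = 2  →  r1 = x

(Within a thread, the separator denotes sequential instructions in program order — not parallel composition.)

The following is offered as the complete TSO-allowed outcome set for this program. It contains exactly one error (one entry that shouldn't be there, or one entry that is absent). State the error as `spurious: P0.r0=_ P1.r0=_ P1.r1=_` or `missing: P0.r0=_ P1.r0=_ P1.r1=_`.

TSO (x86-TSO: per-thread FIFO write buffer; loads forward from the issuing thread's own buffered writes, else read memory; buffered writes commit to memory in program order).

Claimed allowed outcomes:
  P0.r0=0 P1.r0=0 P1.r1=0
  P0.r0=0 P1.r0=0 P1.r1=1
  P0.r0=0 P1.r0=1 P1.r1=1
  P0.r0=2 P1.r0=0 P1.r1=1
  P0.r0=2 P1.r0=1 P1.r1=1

missing: P0.r0=2 P1.r0=0 P1.r1=0

outcome vector order: (P0.r0,P1.r0,P1.r1)
TSO: 6 outcomes — {(0,0,0), (0,0,1), (0,1,1), (2,0,0), (2,0,1), (2,1,1)}
TSO∖claimed = {(2,0,0)}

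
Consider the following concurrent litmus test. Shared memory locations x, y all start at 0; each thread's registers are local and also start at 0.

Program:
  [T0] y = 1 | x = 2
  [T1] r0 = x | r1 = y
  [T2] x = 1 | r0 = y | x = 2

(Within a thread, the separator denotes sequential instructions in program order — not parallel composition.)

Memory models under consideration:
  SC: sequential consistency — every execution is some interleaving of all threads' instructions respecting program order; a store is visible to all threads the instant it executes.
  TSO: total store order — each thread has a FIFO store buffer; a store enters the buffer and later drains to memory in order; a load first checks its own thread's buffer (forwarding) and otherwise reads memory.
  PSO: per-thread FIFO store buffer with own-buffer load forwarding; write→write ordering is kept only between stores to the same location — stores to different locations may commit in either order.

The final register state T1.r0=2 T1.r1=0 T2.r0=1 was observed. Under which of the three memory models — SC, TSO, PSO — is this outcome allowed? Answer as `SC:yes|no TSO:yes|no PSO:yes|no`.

SC:no TSO:no PSO:yes

outcome vector order: (T1.r0,T1.r1,T2.r0)
under SC → 0/0/0 0/0/1 0/1/0 0/1/1 1/0/0 1/0/1 1/1/0 1/1/1 2/0/0 2/1/0 2/1/1
under TSO → 0/0/0 0/0/1 0/1/0 0/1/1 1/0/0 1/0/1 1/1/0 1/1/1 2/0/0 2/1/0 2/1/1
under PSO → 0/0/0 0/0/1 0/1/0 0/1/1 1/0/0 1/0/1 1/1/0 1/1/1 2/0/0 2/0/1 2/1/0 2/1/1
target 2/0/1 ∈ {PSO}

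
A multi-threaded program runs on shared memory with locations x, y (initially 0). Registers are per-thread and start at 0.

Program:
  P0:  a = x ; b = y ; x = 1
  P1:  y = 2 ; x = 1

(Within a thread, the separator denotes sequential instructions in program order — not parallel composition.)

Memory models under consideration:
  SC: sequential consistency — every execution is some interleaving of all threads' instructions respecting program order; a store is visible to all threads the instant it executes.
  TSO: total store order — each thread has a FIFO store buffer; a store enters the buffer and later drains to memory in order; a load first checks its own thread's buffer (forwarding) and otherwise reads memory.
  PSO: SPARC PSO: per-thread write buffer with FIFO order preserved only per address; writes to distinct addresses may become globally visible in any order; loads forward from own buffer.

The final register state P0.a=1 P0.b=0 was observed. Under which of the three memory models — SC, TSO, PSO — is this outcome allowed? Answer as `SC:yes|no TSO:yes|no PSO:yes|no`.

outcome vector order: (P0.a,P0.b)
under SC → 00, 02, 12
under TSO → 00, 02, 12
under PSO → 00, 02, 10, 12
target 10 ∈ {PSO}

SC:no TSO:no PSO:yes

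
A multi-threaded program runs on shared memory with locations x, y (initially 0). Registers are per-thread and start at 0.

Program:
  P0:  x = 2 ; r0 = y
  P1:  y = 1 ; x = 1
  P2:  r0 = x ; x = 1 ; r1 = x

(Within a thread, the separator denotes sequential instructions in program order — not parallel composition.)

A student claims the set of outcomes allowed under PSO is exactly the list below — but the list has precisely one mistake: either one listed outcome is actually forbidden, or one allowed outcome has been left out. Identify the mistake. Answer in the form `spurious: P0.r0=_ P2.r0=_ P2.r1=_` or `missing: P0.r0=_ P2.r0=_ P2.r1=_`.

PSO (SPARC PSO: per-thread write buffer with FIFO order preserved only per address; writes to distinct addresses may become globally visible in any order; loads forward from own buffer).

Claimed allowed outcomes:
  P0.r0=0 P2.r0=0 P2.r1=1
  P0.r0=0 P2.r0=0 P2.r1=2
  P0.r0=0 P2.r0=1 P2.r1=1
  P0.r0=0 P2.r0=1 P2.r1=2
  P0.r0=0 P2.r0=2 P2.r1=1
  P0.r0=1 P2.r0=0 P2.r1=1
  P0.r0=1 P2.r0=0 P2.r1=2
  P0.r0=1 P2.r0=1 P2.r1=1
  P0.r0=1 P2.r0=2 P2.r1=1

missing: P0.r0=1 P2.r0=1 P2.r1=2

outcome vector order: (P0.r0,P2.r0,P2.r1)
PSO (10): (0,0,1), (0,0,2), (0,1,1), (0,1,2), (0,2,1), (1,0,1), (1,0,2), (1,1,1), (1,1,2), (1,2,1)
PSO∖claimed = {(1,1,2)}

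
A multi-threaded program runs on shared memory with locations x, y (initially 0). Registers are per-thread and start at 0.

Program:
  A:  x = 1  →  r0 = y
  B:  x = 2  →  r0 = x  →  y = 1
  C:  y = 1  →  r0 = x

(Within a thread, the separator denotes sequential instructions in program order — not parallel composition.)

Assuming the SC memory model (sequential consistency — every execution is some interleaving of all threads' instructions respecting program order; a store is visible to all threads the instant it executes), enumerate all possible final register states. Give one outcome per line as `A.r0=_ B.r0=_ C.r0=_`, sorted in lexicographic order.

outcome vector order: (A.r0,B.r0,C.r0)
|SC outcomes| = 9

A.r0=0 B.r0=1 C.r0=1
A.r0=0 B.r0=2 C.r0=1
A.r0=0 B.r0=2 C.r0=2
A.r0=1 B.r0=1 C.r0=0
A.r0=1 B.r0=1 C.r0=1
A.r0=1 B.r0=1 C.r0=2
A.r0=1 B.r0=2 C.r0=0
A.r0=1 B.r0=2 C.r0=1
A.r0=1 B.r0=2 C.r0=2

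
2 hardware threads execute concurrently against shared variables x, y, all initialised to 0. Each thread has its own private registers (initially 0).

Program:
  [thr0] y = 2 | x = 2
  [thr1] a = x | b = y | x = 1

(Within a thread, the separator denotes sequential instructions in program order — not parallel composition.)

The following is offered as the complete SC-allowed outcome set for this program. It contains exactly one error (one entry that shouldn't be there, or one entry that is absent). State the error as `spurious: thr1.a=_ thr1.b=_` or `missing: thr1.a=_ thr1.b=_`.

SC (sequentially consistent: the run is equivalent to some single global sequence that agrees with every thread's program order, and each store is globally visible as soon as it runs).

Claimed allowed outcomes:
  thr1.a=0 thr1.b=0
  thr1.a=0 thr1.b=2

outcome vector order: (thr1.a,thr1.b)
SC (3): 0/0; 0/2; 2/2
SC∖claimed = {2/2}

missing: thr1.a=2 thr1.b=2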